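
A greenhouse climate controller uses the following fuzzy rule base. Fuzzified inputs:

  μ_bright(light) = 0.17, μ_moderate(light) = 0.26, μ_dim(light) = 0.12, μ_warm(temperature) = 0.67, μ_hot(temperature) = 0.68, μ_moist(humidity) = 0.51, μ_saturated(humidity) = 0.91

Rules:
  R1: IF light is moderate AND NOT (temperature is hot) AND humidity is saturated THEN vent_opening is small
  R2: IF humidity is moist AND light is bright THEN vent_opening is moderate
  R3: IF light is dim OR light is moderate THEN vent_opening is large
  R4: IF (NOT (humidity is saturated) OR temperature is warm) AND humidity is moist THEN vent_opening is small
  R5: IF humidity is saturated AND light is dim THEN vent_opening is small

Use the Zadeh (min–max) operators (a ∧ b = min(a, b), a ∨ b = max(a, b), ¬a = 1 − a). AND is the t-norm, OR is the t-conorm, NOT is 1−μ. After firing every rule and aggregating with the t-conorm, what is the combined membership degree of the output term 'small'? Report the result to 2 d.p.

R1: moderate=0.26, ¬hot=1−0.68=0.32, saturated=0.91; AND[min(a, b)] → w = 0.26
R2: moist=0.51, bright=0.17; AND[min(a, b)] → w = 0.17
R3: dim=0.12, moderate=0.26; OR[max(a, b)] → w = 0.26
R4: (¬saturated=1−0.91=0.09 OR warm=0.67) = 0.67; AND[min(a, b)] with moist=0.51 → w = 0.51
R5: saturated=0.91, dim=0.12; AND[min(a, b)] → w = 0.12
Rules with consequent 'small': {R1, R4, R5} → strengths 0.26, 0.51, 0.12
Aggregate via t-conorm [max(a, b)]: 0.51

0.51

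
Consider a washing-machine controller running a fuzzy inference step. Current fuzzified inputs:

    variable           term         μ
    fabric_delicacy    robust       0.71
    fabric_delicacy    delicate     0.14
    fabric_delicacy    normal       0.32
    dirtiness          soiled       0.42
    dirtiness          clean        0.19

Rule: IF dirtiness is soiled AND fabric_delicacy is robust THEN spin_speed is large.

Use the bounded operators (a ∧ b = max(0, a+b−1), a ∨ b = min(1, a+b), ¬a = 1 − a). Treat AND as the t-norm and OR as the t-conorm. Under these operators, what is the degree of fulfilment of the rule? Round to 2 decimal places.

firing strength: soiled=0.42, robust=0.71; AND[max(0, a+b−1)] → w = 0.13

0.13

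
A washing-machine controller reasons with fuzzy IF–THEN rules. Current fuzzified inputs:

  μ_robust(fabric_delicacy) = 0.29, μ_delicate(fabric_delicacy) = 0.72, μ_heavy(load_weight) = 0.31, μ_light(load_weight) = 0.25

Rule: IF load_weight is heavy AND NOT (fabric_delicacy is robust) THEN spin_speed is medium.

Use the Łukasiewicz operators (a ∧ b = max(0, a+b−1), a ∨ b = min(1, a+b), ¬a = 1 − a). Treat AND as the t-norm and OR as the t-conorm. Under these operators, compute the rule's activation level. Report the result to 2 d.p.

0.02

firing strength: heavy=0.31, ¬robust=1−0.29=0.71; AND[max(0, a+b−1)] → w = 0.02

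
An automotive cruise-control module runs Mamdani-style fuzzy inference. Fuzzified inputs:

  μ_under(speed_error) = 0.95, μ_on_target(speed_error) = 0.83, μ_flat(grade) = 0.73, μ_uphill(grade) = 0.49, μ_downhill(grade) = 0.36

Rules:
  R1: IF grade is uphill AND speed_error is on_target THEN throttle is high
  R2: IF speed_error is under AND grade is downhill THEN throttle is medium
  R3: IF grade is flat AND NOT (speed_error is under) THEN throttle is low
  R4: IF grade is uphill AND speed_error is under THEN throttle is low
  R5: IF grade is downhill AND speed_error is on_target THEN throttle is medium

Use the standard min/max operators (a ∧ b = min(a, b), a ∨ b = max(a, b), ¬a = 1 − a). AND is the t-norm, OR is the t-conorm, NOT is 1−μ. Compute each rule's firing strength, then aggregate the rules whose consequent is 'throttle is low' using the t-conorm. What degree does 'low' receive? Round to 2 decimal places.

0.49

R1: uphill=0.49, on_target=0.83; AND[min(a, b)] → w = 0.49
R2: under=0.95, downhill=0.36; AND[min(a, b)] → w = 0.36
R3: flat=0.73, ¬under=1−0.95=0.05; AND[min(a, b)] → w = 0.05
R4: uphill=0.49, under=0.95; AND[min(a, b)] → w = 0.49
R5: downhill=0.36, on_target=0.83; AND[min(a, b)] → w = 0.36
Rules with consequent 'low': {R3, R4} → strengths 0.05, 0.49
Aggregate via t-conorm [max(a, b)]: 0.49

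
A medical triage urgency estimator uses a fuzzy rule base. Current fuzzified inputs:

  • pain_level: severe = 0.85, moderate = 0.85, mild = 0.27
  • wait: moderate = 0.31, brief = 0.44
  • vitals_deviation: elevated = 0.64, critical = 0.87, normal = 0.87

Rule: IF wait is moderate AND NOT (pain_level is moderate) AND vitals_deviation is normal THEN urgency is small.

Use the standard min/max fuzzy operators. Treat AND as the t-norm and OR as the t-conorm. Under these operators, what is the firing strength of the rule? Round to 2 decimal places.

firing strength: moderate=0.31, ¬moderate=1−0.85=0.15, normal=0.87; AND[min(a, b)] → w = 0.15

0.15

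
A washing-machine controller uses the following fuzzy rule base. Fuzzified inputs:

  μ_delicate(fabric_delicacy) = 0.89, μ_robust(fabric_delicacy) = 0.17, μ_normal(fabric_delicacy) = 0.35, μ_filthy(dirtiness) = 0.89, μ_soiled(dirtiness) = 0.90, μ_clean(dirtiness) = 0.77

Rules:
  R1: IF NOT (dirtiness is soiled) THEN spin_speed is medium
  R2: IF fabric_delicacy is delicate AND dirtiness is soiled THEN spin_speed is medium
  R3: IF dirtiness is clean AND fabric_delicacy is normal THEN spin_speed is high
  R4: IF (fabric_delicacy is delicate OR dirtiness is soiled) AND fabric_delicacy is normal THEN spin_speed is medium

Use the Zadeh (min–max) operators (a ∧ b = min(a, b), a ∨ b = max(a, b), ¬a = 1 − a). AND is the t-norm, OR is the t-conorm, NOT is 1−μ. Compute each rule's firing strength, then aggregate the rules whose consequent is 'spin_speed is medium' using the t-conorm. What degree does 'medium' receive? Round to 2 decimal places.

0.89

R1: ¬soiled=1−0.90=0.10 → w = 0.10
R2: delicate=0.89, soiled=0.90; AND[min(a, b)] → w = 0.89
R3: clean=0.77, normal=0.35; AND[min(a, b)] → w = 0.35
R4: (delicate=0.89 OR soiled=0.90) = 0.90; AND[min(a, b)] with normal=0.35 → w = 0.35
Rules with consequent 'medium': {R1, R2, R4} → strengths 0.10, 0.89, 0.35
Aggregate via t-conorm [max(a, b)]: 0.89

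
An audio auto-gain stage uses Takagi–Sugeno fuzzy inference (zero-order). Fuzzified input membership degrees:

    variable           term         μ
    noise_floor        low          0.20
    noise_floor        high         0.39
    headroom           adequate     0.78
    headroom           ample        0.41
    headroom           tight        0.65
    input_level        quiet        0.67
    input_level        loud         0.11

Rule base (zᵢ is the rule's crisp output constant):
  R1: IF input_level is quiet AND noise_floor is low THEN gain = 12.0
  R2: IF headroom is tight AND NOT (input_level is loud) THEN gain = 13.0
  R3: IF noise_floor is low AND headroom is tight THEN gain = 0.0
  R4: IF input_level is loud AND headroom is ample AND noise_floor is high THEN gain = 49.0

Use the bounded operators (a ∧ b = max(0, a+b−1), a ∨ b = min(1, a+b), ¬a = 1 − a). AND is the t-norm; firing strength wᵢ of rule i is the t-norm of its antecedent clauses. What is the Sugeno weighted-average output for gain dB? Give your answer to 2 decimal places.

R1 (z=12.0): quiet=0.67, low=0.20; AND[max(0, a+b−1)] → w = 0.00
R2 (z=13.0): tight=0.65, ¬loud=1−0.11=0.89; AND[max(0, a+b−1)] → w = 0.54
R3 (z=0.0): low=0.20, tight=0.65; AND[max(0, a+b−1)] → w = 0.00
R4 (z=49.0): loud=0.11, ample=0.41, high=0.39; AND[max(0, a+b−1)] → w = 0.00
Weighted average = (0.00·12.0 + 0.54·13.0 + 0.00·0.0 + 0.00·49.0) / (0.00 + 0.54 + 0.00 + 0.00)
  = 7.0200 / 0.5400 = 13.00

13.00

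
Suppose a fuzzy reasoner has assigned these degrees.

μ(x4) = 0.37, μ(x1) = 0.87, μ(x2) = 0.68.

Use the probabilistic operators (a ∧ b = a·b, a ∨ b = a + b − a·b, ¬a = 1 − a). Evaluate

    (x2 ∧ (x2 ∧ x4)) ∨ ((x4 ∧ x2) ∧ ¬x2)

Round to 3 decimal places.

0.238

x2 ∧ x4 = a·b on (0.6800, 0.3700) = 0.2516
x2 ∧ (x2 ∧ x4) = a·b on (0.6800, 0.2516) = 0.1711
x4 ∧ x2 = a·b on (0.3700, 0.6800) = 0.2516
¬x2 = 1 − 0.6800 = 0.3200
(x4 ∧ x2) ∧ ¬x2 = a·b on (0.2516, 0.3200) = 0.0805
(x2 ∧ (x2 ∧ x4)) ∨ ((x4 ∧ x2) ∧ ¬x2) = a + b − a·b on (0.1711, 0.0805) = 0.2378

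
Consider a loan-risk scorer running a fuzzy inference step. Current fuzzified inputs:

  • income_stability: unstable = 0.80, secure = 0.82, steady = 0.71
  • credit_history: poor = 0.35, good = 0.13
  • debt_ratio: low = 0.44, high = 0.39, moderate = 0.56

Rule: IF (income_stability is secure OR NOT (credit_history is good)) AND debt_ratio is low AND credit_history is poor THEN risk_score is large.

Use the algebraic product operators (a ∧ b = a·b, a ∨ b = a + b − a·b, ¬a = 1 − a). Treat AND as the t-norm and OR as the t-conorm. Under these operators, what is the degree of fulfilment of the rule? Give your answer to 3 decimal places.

0.150

firing strength: (secure=0.82 OR ¬good=1−0.13=0.87) = 0.9766; AND[a·b] with low=0.44, poor=0.35 → w = 0.1504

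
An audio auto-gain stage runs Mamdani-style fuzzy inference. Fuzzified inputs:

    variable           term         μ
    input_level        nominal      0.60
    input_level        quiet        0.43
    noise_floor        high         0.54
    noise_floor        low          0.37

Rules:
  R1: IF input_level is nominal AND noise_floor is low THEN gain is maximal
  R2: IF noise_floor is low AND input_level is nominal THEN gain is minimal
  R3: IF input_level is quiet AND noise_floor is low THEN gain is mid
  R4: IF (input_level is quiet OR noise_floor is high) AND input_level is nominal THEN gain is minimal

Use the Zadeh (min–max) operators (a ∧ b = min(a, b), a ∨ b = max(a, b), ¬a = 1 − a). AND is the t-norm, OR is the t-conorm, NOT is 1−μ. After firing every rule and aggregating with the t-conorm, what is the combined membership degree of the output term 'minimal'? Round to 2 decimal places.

0.54

R1: nominal=0.60, low=0.37; AND[min(a, b)] → w = 0.37
R2: low=0.37, nominal=0.60; AND[min(a, b)] → w = 0.37
R3: quiet=0.43, low=0.37; AND[min(a, b)] → w = 0.37
R4: (quiet=0.43 OR high=0.54) = 0.54; AND[min(a, b)] with nominal=0.60 → w = 0.54
Rules with consequent 'minimal': {R2, R4} → strengths 0.37, 0.54
Aggregate via t-conorm [max(a, b)]: 0.54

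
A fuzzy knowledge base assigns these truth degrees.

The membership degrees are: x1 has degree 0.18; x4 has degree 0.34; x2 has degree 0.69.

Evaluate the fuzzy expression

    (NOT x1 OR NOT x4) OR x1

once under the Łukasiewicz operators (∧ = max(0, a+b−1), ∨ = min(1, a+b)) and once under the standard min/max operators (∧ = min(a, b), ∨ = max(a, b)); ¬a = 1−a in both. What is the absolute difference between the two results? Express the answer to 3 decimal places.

Under Łukasiewicz:
  NOT x1 = 1 − 0.18 = 0.82
  NOT x4 = 1 − 0.34 = 0.66
  NOT x1 OR NOT x4 = min(1, a+b) on (0.82, 0.66) = 1.00
  (NOT x1 OR NOT x4) OR x1 = min(1, a+b) on (1.00, 0.18) = 1.00
  → value = 1.0000
Under standard min/max:
  NOT x1 = 1 − 0.18 = 0.82
  NOT x4 = 1 − 0.34 = 0.66
  NOT x1 OR NOT x4 = max(a, b) on (0.82, 0.66) = 0.82
  (NOT x1 OR NOT x4) OR x1 = max(a, b) on (0.82, 0.18) = 0.82
  → value = 0.8200
|1.0000 − 0.8200| = 0.180

0.180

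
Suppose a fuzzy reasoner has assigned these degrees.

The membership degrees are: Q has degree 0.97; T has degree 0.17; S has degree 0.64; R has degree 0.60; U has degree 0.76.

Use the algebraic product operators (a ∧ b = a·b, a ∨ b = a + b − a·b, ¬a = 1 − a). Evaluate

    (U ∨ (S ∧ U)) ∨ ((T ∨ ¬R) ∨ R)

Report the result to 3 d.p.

0.975

S ∧ U = a·b on (0.6400, 0.7600) = 0.4864
U ∨ (S ∧ U) = a + b − a·b on (0.7600, 0.4864) = 0.8767
¬R = 1 − 0.6000 = 0.4000
T ∨ ¬R = a + b − a·b on (0.1700, 0.4000) = 0.5020
(T ∨ ¬R) ∨ R = a + b − a·b on (0.5020, 0.6000) = 0.8008
(U ∨ (S ∧ U)) ∨ ((T ∨ ¬R) ∨ R) = a + b − a·b on (0.8767, 0.8008) = 0.9754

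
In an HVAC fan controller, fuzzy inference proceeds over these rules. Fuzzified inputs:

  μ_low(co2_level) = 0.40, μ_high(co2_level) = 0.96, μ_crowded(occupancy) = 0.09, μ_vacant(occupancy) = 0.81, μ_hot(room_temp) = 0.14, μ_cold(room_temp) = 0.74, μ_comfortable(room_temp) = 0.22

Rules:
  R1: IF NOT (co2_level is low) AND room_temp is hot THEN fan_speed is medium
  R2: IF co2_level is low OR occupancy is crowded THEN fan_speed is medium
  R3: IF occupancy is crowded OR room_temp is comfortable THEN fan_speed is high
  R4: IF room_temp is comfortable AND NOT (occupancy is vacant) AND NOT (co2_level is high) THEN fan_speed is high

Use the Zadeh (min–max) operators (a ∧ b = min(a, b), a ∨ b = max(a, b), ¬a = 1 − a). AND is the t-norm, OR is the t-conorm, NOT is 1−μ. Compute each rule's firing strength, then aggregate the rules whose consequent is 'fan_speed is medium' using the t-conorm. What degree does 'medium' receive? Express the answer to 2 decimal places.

0.40

R1: ¬low=1−0.40=0.60, hot=0.14; AND[min(a, b)] → w = 0.14
R2: low=0.40, crowded=0.09; OR[max(a, b)] → w = 0.40
R3: crowded=0.09, comfortable=0.22; OR[max(a, b)] → w = 0.22
R4: comfortable=0.22, ¬vacant=1−0.81=0.19, ¬high=1−0.96=0.04; AND[min(a, b)] → w = 0.04
Rules with consequent 'medium': {R1, R2} → strengths 0.14, 0.40
Aggregate via t-conorm [max(a, b)]: 0.40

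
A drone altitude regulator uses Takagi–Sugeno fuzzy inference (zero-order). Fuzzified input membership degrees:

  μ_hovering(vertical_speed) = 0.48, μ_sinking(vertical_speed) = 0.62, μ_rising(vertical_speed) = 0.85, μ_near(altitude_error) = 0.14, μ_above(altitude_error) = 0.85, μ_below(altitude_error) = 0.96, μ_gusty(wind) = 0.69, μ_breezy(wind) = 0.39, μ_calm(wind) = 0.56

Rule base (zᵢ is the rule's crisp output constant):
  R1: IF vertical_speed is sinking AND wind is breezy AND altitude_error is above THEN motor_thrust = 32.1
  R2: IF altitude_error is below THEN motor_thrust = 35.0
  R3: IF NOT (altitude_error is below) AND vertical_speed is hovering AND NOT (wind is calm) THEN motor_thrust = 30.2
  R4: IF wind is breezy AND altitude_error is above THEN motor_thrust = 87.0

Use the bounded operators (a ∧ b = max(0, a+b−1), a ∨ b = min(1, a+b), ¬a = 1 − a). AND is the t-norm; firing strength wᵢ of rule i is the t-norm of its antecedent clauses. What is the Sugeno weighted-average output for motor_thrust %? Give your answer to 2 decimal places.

45.40

R1 (z=32.1): sinking=0.62, breezy=0.39, above=0.85; AND[max(0, a+b−1)] → w = 0.00
R2 (z=35.0): below=0.96 → w = 0.96
R3 (z=30.2): ¬below=1−0.96=0.04, hovering=0.48, ¬calm=1−0.56=0.44; AND[max(0, a+b−1)] → w = 0.00
R4 (z=87.0): breezy=0.39, above=0.85; AND[max(0, a+b−1)] → w = 0.24
Weighted average = (0.00·32.1 + 0.96·35.0 + 0.00·30.2 + 0.24·87.0) / (0.00 + 0.96 + 0.00 + 0.24)
  = 54.4800 / 1.2000 = 45.40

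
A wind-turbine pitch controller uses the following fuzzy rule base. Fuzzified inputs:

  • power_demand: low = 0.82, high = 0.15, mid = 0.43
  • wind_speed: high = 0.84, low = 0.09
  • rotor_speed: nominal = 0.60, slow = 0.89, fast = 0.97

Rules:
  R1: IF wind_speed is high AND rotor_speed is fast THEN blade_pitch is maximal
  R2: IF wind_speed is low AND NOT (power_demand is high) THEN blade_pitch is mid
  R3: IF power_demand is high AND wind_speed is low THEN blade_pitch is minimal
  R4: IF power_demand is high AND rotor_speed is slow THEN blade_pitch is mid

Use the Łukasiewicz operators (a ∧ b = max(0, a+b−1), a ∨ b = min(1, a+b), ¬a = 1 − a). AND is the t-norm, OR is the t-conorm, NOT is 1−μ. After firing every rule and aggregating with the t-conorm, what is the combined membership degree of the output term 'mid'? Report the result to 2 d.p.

R1: high=0.84, fast=0.97; AND[max(0, a+b−1)] → w = 0.81
R2: low=0.09, ¬high=1−0.15=0.85; AND[max(0, a+b−1)] → w = 0.00
R3: high=0.15, low=0.09; AND[max(0, a+b−1)] → w = 0.00
R4: high=0.15, slow=0.89; AND[max(0, a+b−1)] → w = 0.04
Rules with consequent 'mid': {R2, R4} → strengths 0.00, 0.04
Aggregate via t-conorm [min(1, a+b)]: 0.04

0.04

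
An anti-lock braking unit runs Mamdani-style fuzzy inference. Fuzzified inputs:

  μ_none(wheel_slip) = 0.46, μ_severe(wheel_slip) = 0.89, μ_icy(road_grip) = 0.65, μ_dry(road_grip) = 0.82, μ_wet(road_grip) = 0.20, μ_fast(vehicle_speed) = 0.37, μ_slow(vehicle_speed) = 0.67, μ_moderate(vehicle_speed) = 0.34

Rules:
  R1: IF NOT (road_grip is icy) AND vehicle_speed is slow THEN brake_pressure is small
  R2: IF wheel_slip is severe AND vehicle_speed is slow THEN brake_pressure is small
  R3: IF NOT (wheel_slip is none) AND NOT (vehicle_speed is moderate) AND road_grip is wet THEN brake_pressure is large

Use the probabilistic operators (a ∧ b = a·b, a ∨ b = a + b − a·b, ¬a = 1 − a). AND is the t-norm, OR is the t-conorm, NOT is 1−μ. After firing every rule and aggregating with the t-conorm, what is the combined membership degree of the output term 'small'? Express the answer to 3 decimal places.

R1: ¬icy=1−0.65=0.35, slow=0.67; AND[a·b] → w = 0.2345
R2: severe=0.89, slow=0.67; AND[a·b] → w = 0.5963
R3: ¬none=1−0.46=0.54, ¬moderate=1−0.34=0.66, wet=0.20; AND[a·b] → w = 0.0713
Rules with consequent 'small': {R1, R2} → strengths 0.2345, 0.5963
Aggregate via t-conorm [a + b − a·b]: 0.6910

0.691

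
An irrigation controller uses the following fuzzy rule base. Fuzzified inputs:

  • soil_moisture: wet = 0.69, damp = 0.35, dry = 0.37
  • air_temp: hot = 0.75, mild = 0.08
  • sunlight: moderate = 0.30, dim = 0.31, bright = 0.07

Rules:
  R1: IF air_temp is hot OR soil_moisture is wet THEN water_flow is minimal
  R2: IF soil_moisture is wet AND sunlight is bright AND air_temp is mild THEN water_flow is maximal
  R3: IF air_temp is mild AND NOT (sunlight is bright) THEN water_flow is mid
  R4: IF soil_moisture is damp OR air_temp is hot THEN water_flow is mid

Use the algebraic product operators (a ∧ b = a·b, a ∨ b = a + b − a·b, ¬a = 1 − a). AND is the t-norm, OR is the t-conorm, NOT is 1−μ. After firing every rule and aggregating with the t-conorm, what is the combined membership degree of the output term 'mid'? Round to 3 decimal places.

0.850

R1: hot=0.75, wet=0.69; OR[a + b − a·b] → w = 0.9225
R2: wet=0.69, bright=0.07, mild=0.08; AND[a·b] → w = 0.0039
R3: mild=0.08, ¬bright=1−0.07=0.93; AND[a·b] → w = 0.0744
R4: damp=0.35, hot=0.75; OR[a + b − a·b] → w = 0.8375
Rules with consequent 'mid': {R3, R4} → strengths 0.0744, 0.8375
Aggregate via t-conorm [a + b − a·b]: 0.8496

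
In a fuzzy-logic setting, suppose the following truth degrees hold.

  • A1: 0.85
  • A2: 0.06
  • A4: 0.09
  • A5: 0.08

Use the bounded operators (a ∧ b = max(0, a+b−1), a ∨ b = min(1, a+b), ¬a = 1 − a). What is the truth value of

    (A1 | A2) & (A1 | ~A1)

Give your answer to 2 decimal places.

A1 | A2 = min(1, a+b) on (0.85, 0.06) = 0.91
~A1 = 1 − 0.85 = 0.15
A1 | ~A1 = min(1, a+b) on (0.85, 0.15) = 1.00
(A1 | A2) & (A1 | ~A1) = max(0, a+b−1) on (0.91, 1.00) = 0.91

0.91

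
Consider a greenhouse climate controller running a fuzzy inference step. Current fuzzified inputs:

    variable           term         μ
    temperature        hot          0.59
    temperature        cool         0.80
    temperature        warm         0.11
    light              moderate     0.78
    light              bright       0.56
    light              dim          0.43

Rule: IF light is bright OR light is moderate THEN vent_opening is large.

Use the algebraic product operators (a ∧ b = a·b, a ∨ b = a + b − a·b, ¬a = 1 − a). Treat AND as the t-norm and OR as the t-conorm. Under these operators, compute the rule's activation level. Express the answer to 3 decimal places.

0.903

firing strength: bright=0.56, moderate=0.78; OR[a + b − a·b] → w = 0.9032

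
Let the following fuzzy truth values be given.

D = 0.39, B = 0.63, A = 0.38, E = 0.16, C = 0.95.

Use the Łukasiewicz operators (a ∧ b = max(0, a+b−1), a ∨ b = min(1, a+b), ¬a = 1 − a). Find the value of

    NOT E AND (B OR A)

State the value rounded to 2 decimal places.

0.84

NOT E = 1 − 0.16 = 0.84
B OR A = min(1, a+b) on (0.63, 0.38) = 1.00
NOT E AND (B OR A) = max(0, a+b−1) on (0.84, 1.00) = 0.84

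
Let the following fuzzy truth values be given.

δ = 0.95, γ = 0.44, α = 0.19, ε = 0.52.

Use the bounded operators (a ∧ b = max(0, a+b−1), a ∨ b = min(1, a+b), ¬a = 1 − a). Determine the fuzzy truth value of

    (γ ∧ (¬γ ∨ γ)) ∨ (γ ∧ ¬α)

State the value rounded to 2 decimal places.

0.69

¬γ = 1 − 0.44 = 0.56
¬γ ∨ γ = min(1, a+b) on (0.56, 0.44) = 1.00
γ ∧ (¬γ ∨ γ) = max(0, a+b−1) on (0.44, 1.00) = 0.44
¬α = 1 − 0.19 = 0.81
γ ∧ ¬α = max(0, a+b−1) on (0.44, 0.81) = 0.25
(γ ∧ (¬γ ∨ γ)) ∨ (γ ∧ ¬α) = min(1, a+b) on (0.44, 0.25) = 0.69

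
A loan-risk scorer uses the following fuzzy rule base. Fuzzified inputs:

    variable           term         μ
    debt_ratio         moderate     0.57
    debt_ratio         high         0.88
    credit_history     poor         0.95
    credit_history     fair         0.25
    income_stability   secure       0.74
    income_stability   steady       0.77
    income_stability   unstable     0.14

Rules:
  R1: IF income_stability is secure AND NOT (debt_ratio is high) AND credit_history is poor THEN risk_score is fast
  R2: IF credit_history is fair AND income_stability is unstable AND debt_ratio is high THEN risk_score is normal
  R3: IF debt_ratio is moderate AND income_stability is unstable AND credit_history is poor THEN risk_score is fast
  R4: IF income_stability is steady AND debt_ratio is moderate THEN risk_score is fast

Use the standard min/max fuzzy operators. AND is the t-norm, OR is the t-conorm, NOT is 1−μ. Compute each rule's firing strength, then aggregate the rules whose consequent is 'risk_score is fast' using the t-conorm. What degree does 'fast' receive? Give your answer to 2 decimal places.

0.57

R1: secure=0.74, ¬high=1−0.88=0.12, poor=0.95; AND[min(a, b)] → w = 0.12
R2: fair=0.25, unstable=0.14, high=0.88; AND[min(a, b)] → w = 0.14
R3: moderate=0.57, unstable=0.14, poor=0.95; AND[min(a, b)] → w = 0.14
R4: steady=0.77, moderate=0.57; AND[min(a, b)] → w = 0.57
Rules with consequent 'fast': {R1, R3, R4} → strengths 0.12, 0.14, 0.57
Aggregate via t-conorm [max(a, b)]: 0.57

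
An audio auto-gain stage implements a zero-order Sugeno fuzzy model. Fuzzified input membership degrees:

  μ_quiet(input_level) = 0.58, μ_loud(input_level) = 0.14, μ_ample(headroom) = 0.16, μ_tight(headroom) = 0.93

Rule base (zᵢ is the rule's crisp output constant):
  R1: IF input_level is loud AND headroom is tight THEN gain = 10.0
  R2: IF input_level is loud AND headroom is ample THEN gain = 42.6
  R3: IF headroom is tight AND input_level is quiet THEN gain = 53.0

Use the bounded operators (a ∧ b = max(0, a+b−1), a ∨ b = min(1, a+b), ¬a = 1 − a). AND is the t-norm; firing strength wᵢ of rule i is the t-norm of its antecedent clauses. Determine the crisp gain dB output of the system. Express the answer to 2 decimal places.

47.81

R1 (z=10.0): loud=0.14, tight=0.93; AND[max(0, a+b−1)] → w = 0.07
R2 (z=42.6): loud=0.14, ample=0.16; AND[max(0, a+b−1)] → w = 0.00
R3 (z=53.0): tight=0.93, quiet=0.58; AND[max(0, a+b−1)] → w = 0.51
Weighted average = (0.07·10.0 + 0.00·42.6 + 0.51·53.0) / (0.07 + 0.00 + 0.51)
  = 27.7300 / 0.5800 = 47.81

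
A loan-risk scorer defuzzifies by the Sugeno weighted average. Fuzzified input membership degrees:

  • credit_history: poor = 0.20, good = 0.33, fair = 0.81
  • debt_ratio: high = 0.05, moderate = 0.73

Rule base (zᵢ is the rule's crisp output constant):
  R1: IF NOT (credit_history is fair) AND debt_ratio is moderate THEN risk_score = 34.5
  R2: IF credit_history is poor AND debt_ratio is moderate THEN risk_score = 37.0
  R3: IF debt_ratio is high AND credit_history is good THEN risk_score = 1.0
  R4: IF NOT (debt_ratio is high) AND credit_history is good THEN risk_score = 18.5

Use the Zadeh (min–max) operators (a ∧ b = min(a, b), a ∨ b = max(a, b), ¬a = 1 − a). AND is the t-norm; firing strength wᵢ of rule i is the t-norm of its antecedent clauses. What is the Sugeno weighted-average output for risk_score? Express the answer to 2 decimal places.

26.12

R1 (z=34.5): ¬fair=1−0.81=0.19, moderate=0.73; AND[min(a, b)] → w = 0.19
R2 (z=37.0): poor=0.20, moderate=0.73; AND[min(a, b)] → w = 0.20
R3 (z=1.0): high=0.05, good=0.33; AND[min(a, b)] → w = 0.05
R4 (z=18.5): ¬high=1−0.05=0.95, good=0.33; AND[min(a, b)] → w = 0.33
Weighted average = (0.19·34.5 + 0.20·37.0 + 0.05·1.0 + 0.33·18.5) / (0.19 + 0.20 + 0.05 + 0.33)
  = 20.1100 / 0.7700 = 26.12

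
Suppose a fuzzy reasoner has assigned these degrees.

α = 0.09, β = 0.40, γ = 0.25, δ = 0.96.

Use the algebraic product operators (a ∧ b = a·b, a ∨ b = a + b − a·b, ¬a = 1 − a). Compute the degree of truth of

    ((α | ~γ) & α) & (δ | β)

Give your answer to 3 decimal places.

~γ = 1 − 0.2500 = 0.7500
α | ~γ = a + b − a·b on (0.0900, 0.7500) = 0.7725
(α | ~γ) & α = a·b on (0.7725, 0.0900) = 0.0695
δ | β = a + b − a·b on (0.9600, 0.4000) = 0.9760
((α | ~γ) & α) & (δ | β) = a·b on (0.0695, 0.9760) = 0.0679

0.068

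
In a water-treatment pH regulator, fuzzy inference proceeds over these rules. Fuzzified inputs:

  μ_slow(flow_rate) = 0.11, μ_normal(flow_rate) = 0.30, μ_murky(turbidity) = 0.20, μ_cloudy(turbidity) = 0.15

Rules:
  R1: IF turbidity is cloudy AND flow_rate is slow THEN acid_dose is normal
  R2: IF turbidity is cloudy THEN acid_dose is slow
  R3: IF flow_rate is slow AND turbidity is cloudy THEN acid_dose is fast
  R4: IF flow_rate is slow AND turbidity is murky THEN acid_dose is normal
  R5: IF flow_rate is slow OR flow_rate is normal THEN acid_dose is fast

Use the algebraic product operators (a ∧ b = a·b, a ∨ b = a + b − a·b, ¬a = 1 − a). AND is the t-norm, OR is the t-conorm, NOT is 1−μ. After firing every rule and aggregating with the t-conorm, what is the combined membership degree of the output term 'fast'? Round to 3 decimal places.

0.387

R1: cloudy=0.15, slow=0.11; AND[a·b] → w = 0.0165
R2: cloudy=0.15 → w = 0.1500
R3: slow=0.11, cloudy=0.15; AND[a·b] → w = 0.0165
R4: slow=0.11, murky=0.20; AND[a·b] → w = 0.0220
R5: slow=0.11, normal=0.30; OR[a + b − a·b] → w = 0.3770
Rules with consequent 'fast': {R3, R5} → strengths 0.0165, 0.3770
Aggregate via t-conorm [a + b − a·b]: 0.3873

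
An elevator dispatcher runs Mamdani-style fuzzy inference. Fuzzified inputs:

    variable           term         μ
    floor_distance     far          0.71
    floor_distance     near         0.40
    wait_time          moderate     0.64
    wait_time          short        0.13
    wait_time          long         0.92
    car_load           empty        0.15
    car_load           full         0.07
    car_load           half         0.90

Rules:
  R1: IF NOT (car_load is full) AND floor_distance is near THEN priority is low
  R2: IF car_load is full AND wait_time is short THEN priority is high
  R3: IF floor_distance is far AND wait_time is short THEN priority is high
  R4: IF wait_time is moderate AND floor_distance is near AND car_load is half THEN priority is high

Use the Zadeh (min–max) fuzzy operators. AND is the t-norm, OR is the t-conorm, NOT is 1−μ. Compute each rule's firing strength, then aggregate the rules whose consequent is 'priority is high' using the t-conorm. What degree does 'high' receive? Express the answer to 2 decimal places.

R1: ¬full=1−0.07=0.93, near=0.40; AND[min(a, b)] → w = 0.40
R2: full=0.07, short=0.13; AND[min(a, b)] → w = 0.07
R3: far=0.71, short=0.13; AND[min(a, b)] → w = 0.13
R4: moderate=0.64, near=0.40, half=0.90; AND[min(a, b)] → w = 0.40
Rules with consequent 'high': {R2, R3, R4} → strengths 0.07, 0.13, 0.40
Aggregate via t-conorm [max(a, b)]: 0.40

0.40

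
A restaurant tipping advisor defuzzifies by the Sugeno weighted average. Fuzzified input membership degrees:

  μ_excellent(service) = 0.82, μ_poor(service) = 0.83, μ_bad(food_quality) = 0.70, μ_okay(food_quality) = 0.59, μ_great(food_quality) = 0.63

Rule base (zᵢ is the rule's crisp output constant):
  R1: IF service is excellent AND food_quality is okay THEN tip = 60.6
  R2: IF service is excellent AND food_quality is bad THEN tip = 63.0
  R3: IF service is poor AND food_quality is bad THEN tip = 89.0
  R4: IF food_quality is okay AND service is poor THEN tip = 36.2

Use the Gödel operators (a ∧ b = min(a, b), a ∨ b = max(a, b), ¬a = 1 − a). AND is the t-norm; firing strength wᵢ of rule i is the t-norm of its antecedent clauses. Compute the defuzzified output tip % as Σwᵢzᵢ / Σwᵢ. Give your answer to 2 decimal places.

63.38

R1 (z=60.6): excellent=0.82, okay=0.59; AND[min(a, b)] → w = 0.59
R2 (z=63.0): excellent=0.82, bad=0.70; AND[min(a, b)] → w = 0.70
R3 (z=89.0): poor=0.83, bad=0.70; AND[min(a, b)] → w = 0.70
R4 (z=36.2): okay=0.59, poor=0.83; AND[min(a, b)] → w = 0.59
Weighted average = (0.59·60.6 + 0.70·63.0 + 0.70·89.0 + 0.59·36.2) / (0.59 + 0.70 + 0.70 + 0.59)
  = 163.5120 / 2.5800 = 63.38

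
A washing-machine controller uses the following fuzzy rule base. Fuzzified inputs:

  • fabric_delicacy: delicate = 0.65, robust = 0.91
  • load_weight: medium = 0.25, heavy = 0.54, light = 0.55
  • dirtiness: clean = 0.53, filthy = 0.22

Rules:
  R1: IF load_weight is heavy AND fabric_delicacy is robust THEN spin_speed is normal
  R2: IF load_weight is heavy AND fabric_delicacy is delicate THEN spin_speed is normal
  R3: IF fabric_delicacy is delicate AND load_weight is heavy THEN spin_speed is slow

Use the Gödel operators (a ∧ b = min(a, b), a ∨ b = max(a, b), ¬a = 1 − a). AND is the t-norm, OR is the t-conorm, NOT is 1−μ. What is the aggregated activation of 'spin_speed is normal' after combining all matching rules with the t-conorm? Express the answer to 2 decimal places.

R1: heavy=0.54, robust=0.91; AND[min(a, b)] → w = 0.54
R2: heavy=0.54, delicate=0.65; AND[min(a, b)] → w = 0.54
R3: delicate=0.65, heavy=0.54; AND[min(a, b)] → w = 0.54
Rules with consequent 'normal': {R1, R2} → strengths 0.54, 0.54
Aggregate via t-conorm [max(a, b)]: 0.54

0.54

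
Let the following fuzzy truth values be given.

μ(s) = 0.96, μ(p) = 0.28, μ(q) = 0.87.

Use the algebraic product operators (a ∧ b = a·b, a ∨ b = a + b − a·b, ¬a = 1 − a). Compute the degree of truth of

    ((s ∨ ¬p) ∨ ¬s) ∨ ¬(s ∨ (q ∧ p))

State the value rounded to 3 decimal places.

¬p = 1 − 0.2800 = 0.7200
s ∨ ¬p = a + b − a·b on (0.9600, 0.7200) = 0.9888
¬s = 1 − 0.9600 = 0.0400
(s ∨ ¬p) ∨ ¬s = a + b − a·b on (0.9888, 0.0400) = 0.9892
q ∧ p = a·b on (0.8700, 0.2800) = 0.2436
s ∨ (q ∧ p) = a + b − a·b on (0.9600, 0.2436) = 0.9697
¬(s ∨ (q ∧ p)) = 1 − 0.9697 = 0.0303
((s ∨ ¬p) ∨ ¬s) ∨ ¬(s ∨ (q ∧ p)) = a + b − a·b on (0.9892, 0.0303) = 0.9896

0.990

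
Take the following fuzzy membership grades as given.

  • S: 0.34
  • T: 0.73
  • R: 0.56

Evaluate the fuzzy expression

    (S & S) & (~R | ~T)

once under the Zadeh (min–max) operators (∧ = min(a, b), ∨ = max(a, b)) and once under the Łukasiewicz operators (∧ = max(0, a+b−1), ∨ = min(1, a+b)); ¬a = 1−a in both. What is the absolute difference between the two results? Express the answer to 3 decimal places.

Under Zadeh (min–max):
  S & S = min(a, b) on (0.34, 0.34) = 0.34
  ~R = 1 − 0.56 = 0.44
  ~T = 1 − 0.73 = 0.27
  ~R | ~T = max(a, b) on (0.44, 0.27) = 0.44
  (S & S) & (~R | ~T) = min(a, b) on (0.34, 0.44) = 0.34
  → value = 0.3400
Under Łukasiewicz:
  S & S = max(0, a+b−1) on (0.34, 0.34) = 0.00
  ~R = 1 − 0.56 = 0.44
  ~T = 1 − 0.73 = 0.27
  ~R | ~T = min(1, a+b) on (0.44, 0.27) = 0.71
  (S & S) & (~R | ~T) = max(0, a+b−1) on (0.00, 0.71) = 0.00
  → value = 0.0000
|0.3400 − 0.0000| = 0.340

0.340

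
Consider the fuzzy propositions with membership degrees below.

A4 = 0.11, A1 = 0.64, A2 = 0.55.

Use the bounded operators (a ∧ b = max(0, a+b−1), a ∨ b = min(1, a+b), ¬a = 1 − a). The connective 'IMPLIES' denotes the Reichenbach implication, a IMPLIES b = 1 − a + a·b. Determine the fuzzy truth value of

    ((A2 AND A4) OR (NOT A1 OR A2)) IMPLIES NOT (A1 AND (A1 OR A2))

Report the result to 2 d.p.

A2 AND A4 = max(0, a+b−1) on (0.55, 0.11) = 0.00
NOT A1 = 1 − 0.64 = 0.36
NOT A1 OR A2 = min(1, a+b) on (0.36, 0.55) = 0.91
(A2 AND A4) OR (NOT A1 OR A2) = min(1, a+b) on (0.00, 0.91) = 0.91
A1 OR A2 = min(1, a+b) on (0.64, 0.55) = 1.00
A1 AND (A1 OR A2) = max(0, a+b−1) on (0.64, 1.00) = 0.64
NOT (A1 AND (A1 OR A2)) = 1 − 0.64 = 0.36
((A2 AND A4) OR (NOT A1 OR A2)) IMPLIES NOT (A1 AND (A1 OR A2))  [Reichenbach: 1 − a + a·b] with a=0.91, b=0.36 → 0.42

0.42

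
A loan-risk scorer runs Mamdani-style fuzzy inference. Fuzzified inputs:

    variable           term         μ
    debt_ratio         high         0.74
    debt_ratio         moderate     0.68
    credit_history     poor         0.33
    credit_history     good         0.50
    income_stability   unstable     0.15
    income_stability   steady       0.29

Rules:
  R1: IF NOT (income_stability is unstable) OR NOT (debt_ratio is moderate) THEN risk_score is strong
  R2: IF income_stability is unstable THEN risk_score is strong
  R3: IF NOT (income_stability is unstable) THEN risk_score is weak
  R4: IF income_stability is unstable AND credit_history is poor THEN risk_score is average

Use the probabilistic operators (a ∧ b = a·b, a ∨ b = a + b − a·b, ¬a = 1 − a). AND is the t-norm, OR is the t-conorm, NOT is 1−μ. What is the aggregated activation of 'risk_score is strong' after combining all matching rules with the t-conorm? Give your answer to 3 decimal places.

R1: ¬unstable=1−0.15=0.85, ¬moderate=1−0.68=0.32; OR[a + b − a·b] → w = 0.8980
R2: unstable=0.15 → w = 0.1500
R3: ¬unstable=1−0.15=0.85 → w = 0.8500
R4: unstable=0.15, poor=0.33; AND[a·b] → w = 0.0495
Rules with consequent 'strong': {R1, R2} → strengths 0.8980, 0.1500
Aggregate via t-conorm [a + b − a·b]: 0.9133

0.913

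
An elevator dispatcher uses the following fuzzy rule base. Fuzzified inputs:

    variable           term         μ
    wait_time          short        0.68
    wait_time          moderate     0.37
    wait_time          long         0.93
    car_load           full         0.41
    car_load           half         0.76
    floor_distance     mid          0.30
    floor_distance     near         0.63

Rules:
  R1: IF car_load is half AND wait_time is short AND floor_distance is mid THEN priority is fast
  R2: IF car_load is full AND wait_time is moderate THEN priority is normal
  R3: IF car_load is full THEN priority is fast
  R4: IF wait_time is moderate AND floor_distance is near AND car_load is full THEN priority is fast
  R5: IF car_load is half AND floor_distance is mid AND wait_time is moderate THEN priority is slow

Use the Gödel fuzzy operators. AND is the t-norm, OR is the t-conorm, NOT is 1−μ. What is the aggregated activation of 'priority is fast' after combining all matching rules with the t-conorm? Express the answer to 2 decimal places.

R1: half=0.76, short=0.68, mid=0.30; AND[min(a, b)] → w = 0.30
R2: full=0.41, moderate=0.37; AND[min(a, b)] → w = 0.37
R3: full=0.41 → w = 0.41
R4: moderate=0.37, near=0.63, full=0.41; AND[min(a, b)] → w = 0.37
R5: half=0.76, mid=0.30, moderate=0.37; AND[min(a, b)] → w = 0.30
Rules with consequent 'fast': {R1, R3, R4} → strengths 0.30, 0.41, 0.37
Aggregate via t-conorm [max(a, b)]: 0.41

0.41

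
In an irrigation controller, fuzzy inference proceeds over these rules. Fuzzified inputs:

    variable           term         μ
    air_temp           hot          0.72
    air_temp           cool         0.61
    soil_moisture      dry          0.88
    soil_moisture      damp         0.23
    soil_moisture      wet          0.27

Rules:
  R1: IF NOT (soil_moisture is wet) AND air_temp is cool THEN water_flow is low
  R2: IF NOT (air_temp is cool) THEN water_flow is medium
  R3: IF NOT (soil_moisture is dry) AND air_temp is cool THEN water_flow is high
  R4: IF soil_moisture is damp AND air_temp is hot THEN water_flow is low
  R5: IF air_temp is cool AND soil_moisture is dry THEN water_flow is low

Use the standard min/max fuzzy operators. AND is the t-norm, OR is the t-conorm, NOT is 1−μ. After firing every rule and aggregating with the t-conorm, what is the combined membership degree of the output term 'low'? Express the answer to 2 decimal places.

0.61

R1: ¬wet=1−0.27=0.73, cool=0.61; AND[min(a, b)] → w = 0.61
R2: ¬cool=1−0.61=0.39 → w = 0.39
R3: ¬dry=1−0.88=0.12, cool=0.61; AND[min(a, b)] → w = 0.12
R4: damp=0.23, hot=0.72; AND[min(a, b)] → w = 0.23
R5: cool=0.61, dry=0.88; AND[min(a, b)] → w = 0.61
Rules with consequent 'low': {R1, R4, R5} → strengths 0.61, 0.23, 0.61
Aggregate via t-conorm [max(a, b)]: 0.61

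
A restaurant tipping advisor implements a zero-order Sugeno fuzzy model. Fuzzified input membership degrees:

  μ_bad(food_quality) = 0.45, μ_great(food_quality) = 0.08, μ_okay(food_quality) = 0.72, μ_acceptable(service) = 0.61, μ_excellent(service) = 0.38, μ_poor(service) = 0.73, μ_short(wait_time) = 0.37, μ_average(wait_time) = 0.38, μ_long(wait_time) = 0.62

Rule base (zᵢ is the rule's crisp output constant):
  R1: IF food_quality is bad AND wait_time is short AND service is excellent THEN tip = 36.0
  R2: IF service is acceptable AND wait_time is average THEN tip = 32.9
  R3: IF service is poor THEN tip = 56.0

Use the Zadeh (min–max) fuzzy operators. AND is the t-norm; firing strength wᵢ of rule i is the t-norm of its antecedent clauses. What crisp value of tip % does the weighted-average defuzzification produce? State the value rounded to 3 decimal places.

R1 (z=36.0): bad=0.45, short=0.37, excellent=0.38; AND[min(a, b)] → w = 0.37
R2 (z=32.9): acceptable=0.61, average=0.38; AND[min(a, b)] → w = 0.38
R3 (z=56.0): poor=0.73 → w = 0.73
Weighted average = (0.37·36.0 + 0.38·32.9 + 0.73·56.0) / (0.37 + 0.38 + 0.73)
  = 66.7020 / 1.4800 = 45.069

45.069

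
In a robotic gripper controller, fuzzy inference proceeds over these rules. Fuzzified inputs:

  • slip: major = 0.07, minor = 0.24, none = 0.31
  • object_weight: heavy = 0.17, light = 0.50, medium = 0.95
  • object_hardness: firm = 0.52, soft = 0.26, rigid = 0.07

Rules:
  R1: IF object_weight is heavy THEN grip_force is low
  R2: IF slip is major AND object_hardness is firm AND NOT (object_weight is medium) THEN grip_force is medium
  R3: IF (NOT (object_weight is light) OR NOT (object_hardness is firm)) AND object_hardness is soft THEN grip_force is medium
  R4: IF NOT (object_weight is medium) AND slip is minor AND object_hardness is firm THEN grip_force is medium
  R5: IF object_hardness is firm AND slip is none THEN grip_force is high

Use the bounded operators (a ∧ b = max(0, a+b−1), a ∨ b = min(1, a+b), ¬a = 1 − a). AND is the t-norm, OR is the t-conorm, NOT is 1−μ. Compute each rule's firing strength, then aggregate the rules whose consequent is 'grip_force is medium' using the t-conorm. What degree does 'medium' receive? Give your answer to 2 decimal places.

R1: heavy=0.17 → w = 0.17
R2: major=0.07, firm=0.52, ¬medium=1−0.95=0.05; AND[max(0, a+b−1)] → w = 0.00
R3: (¬light=1−0.50=0.50 OR ¬firm=1−0.52=0.48) = 0.98; AND[max(0, a+b−1)] with soft=0.26 → w = 0.24
R4: ¬medium=1−0.95=0.05, minor=0.24, firm=0.52; AND[max(0, a+b−1)] → w = 0.00
R5: firm=0.52, none=0.31; AND[max(0, a+b−1)] → w = 0.00
Rules with consequent 'medium': {R2, R3, R4} → strengths 0.00, 0.24, 0.00
Aggregate via t-conorm [min(1, a+b)]: 0.24

0.24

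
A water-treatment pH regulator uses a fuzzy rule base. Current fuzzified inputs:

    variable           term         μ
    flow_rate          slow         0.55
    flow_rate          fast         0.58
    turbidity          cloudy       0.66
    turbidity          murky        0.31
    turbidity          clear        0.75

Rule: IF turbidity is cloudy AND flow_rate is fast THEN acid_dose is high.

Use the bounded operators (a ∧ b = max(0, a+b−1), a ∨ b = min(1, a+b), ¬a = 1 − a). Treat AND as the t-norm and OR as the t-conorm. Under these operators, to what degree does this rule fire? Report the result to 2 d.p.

0.24

firing strength: cloudy=0.66, fast=0.58; AND[max(0, a+b−1)] → w = 0.24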